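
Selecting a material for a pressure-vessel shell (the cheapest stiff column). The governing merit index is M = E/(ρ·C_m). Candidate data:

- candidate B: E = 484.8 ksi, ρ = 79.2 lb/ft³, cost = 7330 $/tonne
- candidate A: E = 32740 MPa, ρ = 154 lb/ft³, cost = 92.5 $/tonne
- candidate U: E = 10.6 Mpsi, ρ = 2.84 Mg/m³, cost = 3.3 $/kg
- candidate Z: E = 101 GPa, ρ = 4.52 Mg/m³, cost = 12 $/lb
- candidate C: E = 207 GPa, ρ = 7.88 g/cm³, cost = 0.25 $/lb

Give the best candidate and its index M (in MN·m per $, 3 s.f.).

Convert each candidate to consistent units, then evaluate M:
  candidate B: E = 3.343 GPa, ρ = 1269 kg/m³, cost = 7.330 $/kg
  candidate A: E = 32.74 GPa, ρ = 2467 kg/m³, cost = 0.09250 $/kg
  candidate U: E = 73.08 GPa, ρ = 2840 kg/m³, cost = 3.300 $/kg
  candidate Z: E = 101.0 GPa, ρ = 4520 kg/m³, cost = 26.46 $/kg
  candidate C: E = 207.0 GPa, ρ = 7880 kg/m³, cost = 0.5511 $/kg
  candidate A: M = 143 MN·m per $
  candidate C: M = 47.7 MN·m per $
  candidate U: M = 7.80 MN·m per $
  candidate Z: M = 0.845 MN·m per $
  candidate B: M = 0.359 MN·m per $
The maximum is for candidate A.

candidate A, M = 143 MN·m per $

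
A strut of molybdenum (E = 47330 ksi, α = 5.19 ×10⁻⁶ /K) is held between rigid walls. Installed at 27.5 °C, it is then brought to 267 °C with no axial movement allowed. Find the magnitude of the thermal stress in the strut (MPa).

E = 47330 ksi = 326.3 GPa.
ΔT = 239.5 K. Constrained thermal stress σ = E·α·ΔT = 326.3×10³ MPa × 5.19×10⁻⁶ × 239.5 = 406 MPa (compressive).

406 MPa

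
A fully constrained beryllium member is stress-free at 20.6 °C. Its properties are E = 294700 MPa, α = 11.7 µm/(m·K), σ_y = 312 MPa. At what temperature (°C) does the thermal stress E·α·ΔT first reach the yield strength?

E = 294700 MPa = 294.7 GPa.
E·α·ΔT = 312.0 MPa ⇒ ΔT = 312.0 / (294.7×10³ × 11.7×10⁻⁶) = 90.49 K.
T = 20.6 + 90.49 = 111.1 °C.

111 °C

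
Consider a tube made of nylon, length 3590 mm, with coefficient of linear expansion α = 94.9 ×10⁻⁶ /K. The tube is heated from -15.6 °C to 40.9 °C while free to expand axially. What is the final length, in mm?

ΔT = 40.9 − (-15.6) = 56.50 K.
ΔL = α·L₀·ΔT = 94.9×10⁻⁶ × 3590 mm × 56.50 K = 19.2 mm.
L = L₀ + ΔL = 3590 + 19.2 = 3609.2 mm.

3609.2 mm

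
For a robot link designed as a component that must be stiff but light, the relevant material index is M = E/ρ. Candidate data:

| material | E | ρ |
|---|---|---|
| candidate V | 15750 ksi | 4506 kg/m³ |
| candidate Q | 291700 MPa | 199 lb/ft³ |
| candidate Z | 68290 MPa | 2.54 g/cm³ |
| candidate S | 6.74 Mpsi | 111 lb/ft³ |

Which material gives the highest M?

Normalizing units and computing the index:
  candidate V: E = 108.6 GPa, ρ = 4506 kg/m³
  candidate Q: E = 291.7 GPa, ρ = 3188 kg/m³
  candidate Z: E = 68.29 GPa, ρ = 2540 kg/m³
  candidate S: E = 46.47 GPa, ρ = 1778 kg/m³
  candidate Q: M = 91.5 MN·m/kg
  candidate Z: M = 26.9 MN·m/kg
  candidate S: M = 26.1 MN·m/kg
  candidate V: M = 24.1 MN·m/kg
Highest index: candidate Q.

candidate Q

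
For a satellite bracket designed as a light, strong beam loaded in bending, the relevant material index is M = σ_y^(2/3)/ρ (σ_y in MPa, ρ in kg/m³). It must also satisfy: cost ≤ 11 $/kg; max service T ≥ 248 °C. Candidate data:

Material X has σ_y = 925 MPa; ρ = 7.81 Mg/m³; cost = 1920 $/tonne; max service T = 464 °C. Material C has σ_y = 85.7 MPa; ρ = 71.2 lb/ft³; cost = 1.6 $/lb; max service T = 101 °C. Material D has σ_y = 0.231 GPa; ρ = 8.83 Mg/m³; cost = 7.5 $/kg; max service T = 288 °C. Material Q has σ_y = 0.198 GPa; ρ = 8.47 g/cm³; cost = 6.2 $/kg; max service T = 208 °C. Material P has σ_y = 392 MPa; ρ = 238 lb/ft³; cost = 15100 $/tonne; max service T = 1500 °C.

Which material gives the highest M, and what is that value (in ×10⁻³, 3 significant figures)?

material X, M = 12.2×10⁻³

Screen on constraints: cost ≤ 11 $/kg; max service T ≥ 248 °C. Survivors: material X, material D.
Normalizing units and computing the index:
  material X: σ_y = 925.0 MPa, ρ = 7810 kg/m³
  material D: σ_y = 231.0 MPa, ρ = 8830 kg/m³
  material X: M = 12.2×10⁻³
  material D: M = 4.26×10⁻³
Material X has the largest M.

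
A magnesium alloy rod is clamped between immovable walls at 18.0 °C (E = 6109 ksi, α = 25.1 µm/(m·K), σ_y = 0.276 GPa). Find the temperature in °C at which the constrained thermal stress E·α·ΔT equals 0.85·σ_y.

E = 6109 ksi = 42.12 GPa.
σ_y = 0.276 GPa = 276.0 MPa.
E·α·ΔT = 234.6 MPa ⇒ ΔT = 234.6 / (42.12×10³ × 25.1×10⁻⁶) = 221.9 K.
T = 18.0 + 221.9 = 239.9 °C.

240 °C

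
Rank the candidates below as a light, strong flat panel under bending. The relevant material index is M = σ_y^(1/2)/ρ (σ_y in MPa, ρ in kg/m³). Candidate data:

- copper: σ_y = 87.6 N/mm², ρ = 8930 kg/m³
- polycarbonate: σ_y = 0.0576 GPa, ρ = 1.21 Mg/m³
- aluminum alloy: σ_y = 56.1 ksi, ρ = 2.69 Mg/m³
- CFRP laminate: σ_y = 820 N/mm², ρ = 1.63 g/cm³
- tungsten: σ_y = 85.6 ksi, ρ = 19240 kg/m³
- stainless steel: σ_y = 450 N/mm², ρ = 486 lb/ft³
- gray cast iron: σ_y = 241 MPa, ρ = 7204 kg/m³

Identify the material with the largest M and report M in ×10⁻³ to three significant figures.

CFRP laminate, M = 17.6×10⁻³

After converting to SI:
  copper: σ_y = 87.60 MPa, ρ = 8930 kg/m³
  polycarbonate: σ_y = 57.60 MPa, ρ = 1210 kg/m³
  aluminum alloy: σ_y = 386.8 MPa, ρ = 2690 kg/m³
  CFRP laminate: σ_y = 820.0 MPa, ρ = 1630 kg/m³
  tungsten: σ_y = 590.2 MPa, ρ = 19240 kg/m³
  stainless steel: σ_y = 450.0 MPa, ρ = 7785 kg/m³
  gray cast iron: σ_y = 241.0 MPa, ρ = 7204 kg/m³
  CFRP laminate: M = 17.6×10⁻³
  aluminum alloy: M = 7.31×10⁻³
  polycarbonate: M = 6.27×10⁻³
  stainless steel: M = 2.72×10⁻³
  gray cast iron: M = 2.15×10⁻³
  tungsten: M = 1.26×10⁻³
  copper: M = 1.05×10⁻³
CFRP laminate has the largest M.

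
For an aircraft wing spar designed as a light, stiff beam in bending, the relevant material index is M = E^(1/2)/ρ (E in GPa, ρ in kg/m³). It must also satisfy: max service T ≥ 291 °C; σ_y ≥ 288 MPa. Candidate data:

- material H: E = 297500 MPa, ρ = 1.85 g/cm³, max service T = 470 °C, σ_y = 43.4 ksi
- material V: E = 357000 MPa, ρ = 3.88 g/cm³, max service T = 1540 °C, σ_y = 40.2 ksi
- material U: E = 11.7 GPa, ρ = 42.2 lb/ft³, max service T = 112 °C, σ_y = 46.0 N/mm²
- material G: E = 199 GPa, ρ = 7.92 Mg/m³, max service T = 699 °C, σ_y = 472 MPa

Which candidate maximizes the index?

Screen on constraints: max service T ≥ 291 °C; σ_y ≥ 288 MPa. Survivors: material H, material G.
Normalizing units and computing the index:
  material H: E = 297.5 GPa, ρ = 1850 kg/m³
  material G: E = 199.0 GPa, ρ = 7920 kg/m³
  material H: M = 9.32×10⁻³
  material G: M = 1.78×10⁻³
Material H ranks first.

material H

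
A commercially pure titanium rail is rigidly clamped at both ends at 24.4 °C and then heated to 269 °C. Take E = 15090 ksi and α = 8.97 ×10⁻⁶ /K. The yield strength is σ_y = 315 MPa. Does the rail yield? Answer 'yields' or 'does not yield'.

E = 15090 ksi = 104.0 GPa.
ΔT = 244.6 K. Constrained thermal stress σ = E·α·ΔT = 104.0×10³ MPa × 8.97×10⁻⁶ × 244.6 = 228 MPa (compressive).
Compare to σ_y = 315 MPa: σ < σ_y, so it does not yield.

does not yield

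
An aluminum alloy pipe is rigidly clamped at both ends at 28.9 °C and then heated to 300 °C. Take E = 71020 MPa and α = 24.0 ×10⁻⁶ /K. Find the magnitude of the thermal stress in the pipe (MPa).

462 MPa

E = 71020 MPa = 71.02 GPa.
ΔT = 271.1 K. Constrained thermal stress σ = E·α·ΔT = 71.02×10³ MPa × 24.0×10⁻⁶ × 271.1 = 462 MPa (compressive).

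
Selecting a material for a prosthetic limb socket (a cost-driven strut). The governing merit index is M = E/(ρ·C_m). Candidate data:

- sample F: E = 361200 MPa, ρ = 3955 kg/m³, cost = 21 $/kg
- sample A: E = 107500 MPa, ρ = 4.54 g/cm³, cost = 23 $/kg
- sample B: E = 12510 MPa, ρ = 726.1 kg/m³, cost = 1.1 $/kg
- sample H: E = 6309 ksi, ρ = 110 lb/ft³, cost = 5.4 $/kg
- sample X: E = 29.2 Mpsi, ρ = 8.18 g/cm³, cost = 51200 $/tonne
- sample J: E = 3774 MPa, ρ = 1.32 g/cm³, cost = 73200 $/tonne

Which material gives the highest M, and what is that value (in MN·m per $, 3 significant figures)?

sample B, M = 15.7 MN·m per $

Normalizing units and computing the index:
  sample F: E = 361.2 GPa, ρ = 3955 kg/m³, cost = 21.00 $/kg
  sample A: E = 107.5 GPa, ρ = 4540 kg/m³, cost = 23.00 $/kg
  sample B: E = 12.51 GPa, ρ = 726.1 kg/m³, cost = 1.100 $/kg
  sample H: E = 43.50 GPa, ρ = 1762 kg/m³, cost = 5.400 $/kg
  sample X: E = 201.3 GPa, ρ = 8180 kg/m³, cost = 51.20 $/kg
  sample J: E = 3.774 GPa, ρ = 1320 kg/m³, cost = 73.20 $/kg
  sample B: M = 15.7 MN·m per $
  sample H: M = 4.57 MN·m per $
  sample F: M = 4.35 MN·m per $
  sample A: M = 1.03 MN·m per $
  sample X: M = 0.481 MN·m per $
  sample J: M = 0.0391 MN·m per $
The maximum is for sample B.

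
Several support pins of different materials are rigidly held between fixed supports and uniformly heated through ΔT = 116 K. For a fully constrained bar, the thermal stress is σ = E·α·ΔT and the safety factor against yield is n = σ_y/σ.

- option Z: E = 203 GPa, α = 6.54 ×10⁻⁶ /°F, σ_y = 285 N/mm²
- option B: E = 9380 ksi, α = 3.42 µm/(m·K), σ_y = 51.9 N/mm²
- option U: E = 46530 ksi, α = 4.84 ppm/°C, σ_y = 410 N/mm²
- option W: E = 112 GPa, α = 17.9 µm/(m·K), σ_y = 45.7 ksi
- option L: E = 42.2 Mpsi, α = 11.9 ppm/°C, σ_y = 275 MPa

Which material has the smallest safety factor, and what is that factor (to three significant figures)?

option L, n = 0.685

Converting E to GPa, α to ×10⁻⁶/K, σ_y to MPa, then σ and n for each:
  option Z: E = 203.0, α = 11.8, σ_y = 285.0 → σ = 277 MPa, n = 1.03
  option B: E = 64.67, α = 3.42, σ_y = 51.90 → σ = 25.7 MPa, n = 2.02
  option U: E = 320.8, α = 4.84, σ_y = 410.0 → σ = 180 MPa, n = 2.28
  option W: E = 112.0, α = 17.9, σ_y = 315.1 → σ = 233 MPa, n = 1.35
  option L: E = 291.0, α = 11.9, σ_y = 275.0 → σ = 402 MPa, n = 0.685
Smallest n: option L with n = 0.685.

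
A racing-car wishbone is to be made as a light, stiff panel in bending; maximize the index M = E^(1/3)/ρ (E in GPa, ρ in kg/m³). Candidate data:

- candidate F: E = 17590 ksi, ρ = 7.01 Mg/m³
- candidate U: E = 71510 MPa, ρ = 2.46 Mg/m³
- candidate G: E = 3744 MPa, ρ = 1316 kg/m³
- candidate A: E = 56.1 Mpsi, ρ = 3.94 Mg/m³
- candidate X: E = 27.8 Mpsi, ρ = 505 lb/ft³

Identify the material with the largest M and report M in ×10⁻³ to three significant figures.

candidate A, M = 1.85×10⁻³

Normalizing units and computing the index:
  candidate F: E = 121.3 GPa, ρ = 7010 kg/m³
  candidate U: E = 71.51 GPa, ρ = 2460 kg/m³
  candidate G: E = 3.744 GPa, ρ = 1316 kg/m³
  candidate A: E = 386.8 GPa, ρ = 3940 kg/m³
  candidate X: E = 191.7 GPa, ρ = 8089 kg/m³
  candidate A: M = 1.85×10⁻³
  candidate U: M = 1.69×10⁻³
  candidate G: M = 1.18×10⁻³
  candidate X: M = 0.713×10⁻³
  candidate F: M = 0.706×10⁻³
Candidate A ranks first.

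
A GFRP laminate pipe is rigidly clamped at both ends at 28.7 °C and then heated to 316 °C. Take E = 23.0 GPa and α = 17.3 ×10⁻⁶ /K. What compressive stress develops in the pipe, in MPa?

ΔT = 287.3 K. Constrained thermal stress σ = E·α·ΔT = 23.00×10³ MPa × 17.3×10⁻⁶ × 287.3 = 114 MPa (compressive).

114 MPa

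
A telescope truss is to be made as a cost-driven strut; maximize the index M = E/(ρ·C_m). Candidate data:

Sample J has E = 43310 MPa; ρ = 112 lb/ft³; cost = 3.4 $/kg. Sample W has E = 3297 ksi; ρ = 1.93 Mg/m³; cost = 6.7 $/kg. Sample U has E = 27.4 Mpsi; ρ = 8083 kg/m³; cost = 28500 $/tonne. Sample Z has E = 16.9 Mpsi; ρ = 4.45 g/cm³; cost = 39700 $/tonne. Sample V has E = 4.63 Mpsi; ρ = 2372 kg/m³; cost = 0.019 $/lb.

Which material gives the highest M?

Convert each candidate to consistent units, then evaluate M:
  sample J: E = 43.31 GPa, ρ = 1794 kg/m³, cost = 3.400 $/kg
  sample W: E = 22.73 GPa, ρ = 1930 kg/m³, cost = 6.700 $/kg
  sample U: E = 188.9 GPa, ρ = 8083 kg/m³, cost = 28.50 $/kg
  sample Z: E = 116.5 GPa, ρ = 4450 kg/m³, cost = 39.70 $/kg
  sample V: E = 31.92 GPa, ρ = 2372 kg/m³, cost = 0.04189 $/kg
  sample V: M = 321 MN·m per $
  sample J: M = 7.10 MN·m per $
  sample W: M = 1.76 MN·m per $
  sample U: M = 0.820 MN·m per $
  sample Z: M = 0.660 MN·m per $
The maximum is for sample V.

sample V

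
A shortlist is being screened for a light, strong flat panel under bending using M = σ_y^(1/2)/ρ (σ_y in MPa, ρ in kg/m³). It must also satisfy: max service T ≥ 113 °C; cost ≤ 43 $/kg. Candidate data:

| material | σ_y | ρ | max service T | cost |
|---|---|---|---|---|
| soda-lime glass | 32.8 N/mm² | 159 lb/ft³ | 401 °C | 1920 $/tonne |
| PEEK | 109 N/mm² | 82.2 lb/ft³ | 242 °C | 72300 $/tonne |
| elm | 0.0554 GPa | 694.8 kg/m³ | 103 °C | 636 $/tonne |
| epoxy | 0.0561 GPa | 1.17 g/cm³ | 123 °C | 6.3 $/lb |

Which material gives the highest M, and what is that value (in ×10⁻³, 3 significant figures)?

epoxy, M = 6.40×10⁻³

Screen on constraints: max service T ≥ 113 °C; cost ≤ 43 $/kg. Survivors: soda-lime glass, epoxy.
Putting every candidate on a common basis:
  soda-lime glass: σ_y = 32.80 MPa, ρ = 2547 kg/m³
  epoxy: σ_y = 56.10 MPa, ρ = 1170 kg/m³
  epoxy: M = 6.40×10⁻³
  soda-lime glass: M = 2.25×10⁻³
Highest index: epoxy.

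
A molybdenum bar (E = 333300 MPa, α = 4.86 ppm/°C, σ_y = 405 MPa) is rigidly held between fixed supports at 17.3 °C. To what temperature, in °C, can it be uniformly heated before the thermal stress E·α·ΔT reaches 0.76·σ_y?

207 °C

E = 333300 MPa = 333.3 GPa.
E·α·ΔT = 307.8 MPa ⇒ ΔT = 307.8 / (333.3×10³ × 4.86×10⁻⁶) = 190.0 K.
T = 17.3 + 190.0 = 207.3 °C.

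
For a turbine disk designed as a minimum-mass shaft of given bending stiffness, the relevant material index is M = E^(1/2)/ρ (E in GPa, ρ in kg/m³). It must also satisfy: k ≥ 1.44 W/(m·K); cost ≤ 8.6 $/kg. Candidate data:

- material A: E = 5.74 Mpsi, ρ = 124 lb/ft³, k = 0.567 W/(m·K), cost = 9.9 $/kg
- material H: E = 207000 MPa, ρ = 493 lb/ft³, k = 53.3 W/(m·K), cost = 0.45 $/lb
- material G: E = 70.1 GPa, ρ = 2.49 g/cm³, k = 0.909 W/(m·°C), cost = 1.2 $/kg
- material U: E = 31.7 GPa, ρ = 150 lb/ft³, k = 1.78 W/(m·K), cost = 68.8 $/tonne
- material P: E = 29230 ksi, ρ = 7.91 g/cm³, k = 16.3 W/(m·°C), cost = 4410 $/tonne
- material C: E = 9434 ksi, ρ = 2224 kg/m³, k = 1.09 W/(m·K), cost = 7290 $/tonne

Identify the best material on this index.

material U

Screen on constraints: k ≥ 1.44 W/(m·K); cost ≤ 8.6 $/kg. Survivors: material H, material U, material P.
Normalizing units and computing the index:
  material H: E = 207.0 GPa, ρ = 7897 kg/m³
  material U: E = 31.70 GPa, ρ = 2403 kg/m³
  material P: E = 201.5 GPa, ρ = 7910 kg/m³
  material U: M = 2.34×10⁻³
  material H: M = 1.82×10⁻³
  material P: M = 1.79×10⁻³
The maximum is for material U.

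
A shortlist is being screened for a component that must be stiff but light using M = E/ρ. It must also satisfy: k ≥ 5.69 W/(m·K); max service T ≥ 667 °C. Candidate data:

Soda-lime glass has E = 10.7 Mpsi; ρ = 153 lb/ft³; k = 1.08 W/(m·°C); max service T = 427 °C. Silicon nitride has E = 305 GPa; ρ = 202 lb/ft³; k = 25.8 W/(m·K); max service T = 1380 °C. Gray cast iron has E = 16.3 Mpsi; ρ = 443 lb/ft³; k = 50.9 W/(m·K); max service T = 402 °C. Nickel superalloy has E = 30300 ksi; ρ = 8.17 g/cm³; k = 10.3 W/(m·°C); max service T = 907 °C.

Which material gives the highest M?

silicon nitride

Screen on constraints: k ≥ 5.69 W/(m·K); max service T ≥ 667 °C. Survivors: silicon nitride, nickel superalloy.
Putting every candidate on a common basis:
  silicon nitride: E = 305.0 GPa, ρ = 3236 kg/m³
  nickel superalloy: E = 208.9 GPa, ρ = 8170 kg/m³
  silicon nitride: M = 94.3 MN·m/kg
  nickel superalloy: M = 25.6 MN·m/kg
The maximum is for silicon nitride.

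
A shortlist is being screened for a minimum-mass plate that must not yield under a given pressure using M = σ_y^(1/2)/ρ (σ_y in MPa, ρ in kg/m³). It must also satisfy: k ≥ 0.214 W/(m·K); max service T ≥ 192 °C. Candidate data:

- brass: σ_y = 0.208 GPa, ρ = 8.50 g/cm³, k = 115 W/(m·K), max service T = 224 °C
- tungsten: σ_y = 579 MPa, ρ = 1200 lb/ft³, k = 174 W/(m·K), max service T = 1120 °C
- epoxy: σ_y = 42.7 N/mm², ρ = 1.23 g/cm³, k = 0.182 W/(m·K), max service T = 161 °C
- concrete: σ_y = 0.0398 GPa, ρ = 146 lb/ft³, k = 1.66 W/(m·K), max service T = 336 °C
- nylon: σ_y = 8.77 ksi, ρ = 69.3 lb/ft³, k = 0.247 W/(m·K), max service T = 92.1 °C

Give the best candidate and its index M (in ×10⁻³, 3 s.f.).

Screen on constraints: k ≥ 0.214 W/(m·K); max service T ≥ 192 °C. Survivors: brass, tungsten, concrete.
Putting every candidate on a common basis:
  brass: σ_y = 208.0 MPa, ρ = 8500 kg/m³
  tungsten: σ_y = 579.0 MPa, ρ = 19220 kg/m³
  concrete: σ_y = 39.80 MPa, ρ = 2339 kg/m³
  concrete: M = 2.70×10⁻³
  brass: M = 1.70×10⁻³
  tungsten: M = 1.25×10⁻³
The maximum is for concrete.

concrete, M = 2.70×10⁻³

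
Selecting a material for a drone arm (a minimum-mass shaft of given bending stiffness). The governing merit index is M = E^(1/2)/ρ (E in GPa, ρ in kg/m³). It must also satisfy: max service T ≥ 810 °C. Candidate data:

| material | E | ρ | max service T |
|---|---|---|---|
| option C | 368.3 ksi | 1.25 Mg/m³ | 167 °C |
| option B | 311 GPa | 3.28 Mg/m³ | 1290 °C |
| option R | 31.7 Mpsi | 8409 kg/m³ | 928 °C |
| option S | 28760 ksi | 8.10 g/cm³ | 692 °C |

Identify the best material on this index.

Screen on constraints: max service T ≥ 810 °C. Survivors: option B, option R.
Putting every candidate on a common basis:
  option B: E = 311.0 GPa, ρ = 3280 kg/m³
  option R: E = 218.6 GPa, ρ = 8409 kg/m³
  option B: M = 5.38×10⁻³
  option R: M = 1.76×10⁻³
Option B ranks first.

option B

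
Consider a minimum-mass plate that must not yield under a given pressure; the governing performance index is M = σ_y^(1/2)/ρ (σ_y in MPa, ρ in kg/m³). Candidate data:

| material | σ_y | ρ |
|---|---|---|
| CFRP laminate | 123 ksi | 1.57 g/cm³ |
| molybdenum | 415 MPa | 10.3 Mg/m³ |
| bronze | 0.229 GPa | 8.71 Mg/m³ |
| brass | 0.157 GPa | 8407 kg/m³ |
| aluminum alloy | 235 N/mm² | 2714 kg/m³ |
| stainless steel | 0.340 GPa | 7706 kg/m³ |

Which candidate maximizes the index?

CFRP laminate

After converting to SI:
  CFRP laminate: σ_y = 848.1 MPa, ρ = 1570 kg/m³
  molybdenum: σ_y = 415.0 MPa, ρ = 10300 kg/m³
  bronze: σ_y = 229.0 MPa, ρ = 8710 kg/m³
  brass: σ_y = 157.0 MPa, ρ = 8407 kg/m³
  aluminum alloy: σ_y = 235.0 MPa, ρ = 2714 kg/m³
  stainless steel: σ_y = 340.0 MPa, ρ = 7706 kg/m³
  CFRP laminate: M = 18.5×10⁻³
  aluminum alloy: M = 5.65×10⁻³
  stainless steel: M = 2.39×10⁻³
  molybdenum: M = 1.98×10⁻³
  bronze: M = 1.74×10⁻³
  brass: M = 1.49×10⁻³
Highest index: CFRP laminate.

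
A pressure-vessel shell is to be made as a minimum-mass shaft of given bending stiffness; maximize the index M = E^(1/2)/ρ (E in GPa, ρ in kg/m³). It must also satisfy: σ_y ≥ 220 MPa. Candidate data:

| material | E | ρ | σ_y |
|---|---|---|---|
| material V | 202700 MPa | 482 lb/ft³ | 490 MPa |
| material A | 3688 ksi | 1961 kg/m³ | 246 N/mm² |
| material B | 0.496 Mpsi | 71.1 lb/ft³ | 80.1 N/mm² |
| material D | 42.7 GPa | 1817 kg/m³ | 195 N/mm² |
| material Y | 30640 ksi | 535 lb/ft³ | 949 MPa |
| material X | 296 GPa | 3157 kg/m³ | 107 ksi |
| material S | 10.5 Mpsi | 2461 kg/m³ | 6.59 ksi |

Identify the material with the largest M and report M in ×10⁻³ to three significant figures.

Screen on constraints: σ_y ≥ 220 MPa. Survivors: material V, material A, material Y, material X.
After converting to SI:
  material V: E = 202.7 GPa, ρ = 7721 kg/m³
  material A: E = 25.43 GPa, ρ = 1961 kg/m³
  material Y: E = 211.3 GPa, ρ = 8570 kg/m³
  material X: E = 296.0 GPa, ρ = 3157 kg/m³
  material X: M = 5.45×10⁻³
  material A: M = 2.57×10⁻³
  material V: M = 1.84×10⁻³
  material Y: M = 1.70×10⁻³
Material X has the largest M.

material X, M = 5.45×10⁻³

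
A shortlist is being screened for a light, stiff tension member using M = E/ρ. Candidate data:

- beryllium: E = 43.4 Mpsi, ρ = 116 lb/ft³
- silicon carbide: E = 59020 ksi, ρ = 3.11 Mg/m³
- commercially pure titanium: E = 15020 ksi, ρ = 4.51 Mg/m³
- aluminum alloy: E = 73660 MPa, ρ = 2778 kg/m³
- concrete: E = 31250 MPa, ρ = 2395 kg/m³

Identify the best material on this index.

beryllium

Convert each candidate to consistent units, then evaluate M:
  beryllium: E = 299.2 GPa, ρ = 1858 kg/m³
  silicon carbide: E = 406.9 GPa, ρ = 3110 kg/m³
  commercially pure titanium: E = 103.6 GPa, ρ = 4510 kg/m³
  aluminum alloy: E = 73.66 GPa, ρ = 2778 kg/m³
  concrete: E = 31.25 GPa, ρ = 2395 kg/m³
  beryllium: M = 161 MN·m/kg
  silicon carbide: M = 131 MN·m/kg
  aluminum alloy: M = 26.5 MN·m/kg
  commercially pure titanium: M = 23.0 MN·m/kg
  concrete: M = 13.0 MN·m/kg
Beryllium has the largest M.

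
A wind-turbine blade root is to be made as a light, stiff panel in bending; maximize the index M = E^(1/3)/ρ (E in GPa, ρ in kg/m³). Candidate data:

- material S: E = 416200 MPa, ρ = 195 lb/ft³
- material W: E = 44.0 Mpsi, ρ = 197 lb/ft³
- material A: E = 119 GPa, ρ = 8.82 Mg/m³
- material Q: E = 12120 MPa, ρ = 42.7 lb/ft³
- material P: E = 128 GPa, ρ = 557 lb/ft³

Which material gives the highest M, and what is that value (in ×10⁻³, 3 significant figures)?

In SI units:
  material S: E = 416.2 GPa, ρ = 3124 kg/m³
  material W: E = 303.4 GPa, ρ = 3156 kg/m³
  material A: E = 119.0 GPa, ρ = 8820 kg/m³
  material Q: E = 12.12 GPa, ρ = 684.0 kg/m³
  material P: E = 128.0 GPa, ρ = 8922 kg/m³
  material Q: M = 3.36×10⁻³
  material S: M = 2.39×10⁻³
  material W: M = 2.13×10⁻³
  material P: M = 0.565×10⁻³
  material A: M = 0.558×10⁻³
Highest index: material Q.

material Q, M = 3.36×10⁻³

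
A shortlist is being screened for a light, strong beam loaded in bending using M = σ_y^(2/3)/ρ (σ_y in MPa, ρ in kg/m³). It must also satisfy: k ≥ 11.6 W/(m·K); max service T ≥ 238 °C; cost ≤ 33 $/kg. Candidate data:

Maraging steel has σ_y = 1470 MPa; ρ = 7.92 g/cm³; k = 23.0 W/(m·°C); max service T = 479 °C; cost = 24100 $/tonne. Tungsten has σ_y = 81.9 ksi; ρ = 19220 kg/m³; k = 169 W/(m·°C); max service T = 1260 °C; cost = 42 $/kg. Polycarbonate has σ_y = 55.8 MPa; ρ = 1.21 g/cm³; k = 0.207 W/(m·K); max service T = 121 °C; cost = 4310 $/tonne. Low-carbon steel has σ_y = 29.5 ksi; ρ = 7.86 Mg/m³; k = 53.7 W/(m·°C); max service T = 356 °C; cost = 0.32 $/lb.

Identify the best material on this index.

Screen on constraints: k ≥ 11.6 W/(m·K); max service T ≥ 238 °C; cost ≤ 33 $/kg. Survivors: maraging steel, low-carbon steel.
Normalizing units and computing the index:
  maraging steel: σ_y = 1470 MPa, ρ = 7920 kg/m³
  low-carbon steel: σ_y = 203.4 MPa, ρ = 7860 kg/m³
  maraging steel: M = 16.3×10⁻³
  low-carbon steel: M = 4.40×10⁻³
The maximum is for maraging steel.

maraging steel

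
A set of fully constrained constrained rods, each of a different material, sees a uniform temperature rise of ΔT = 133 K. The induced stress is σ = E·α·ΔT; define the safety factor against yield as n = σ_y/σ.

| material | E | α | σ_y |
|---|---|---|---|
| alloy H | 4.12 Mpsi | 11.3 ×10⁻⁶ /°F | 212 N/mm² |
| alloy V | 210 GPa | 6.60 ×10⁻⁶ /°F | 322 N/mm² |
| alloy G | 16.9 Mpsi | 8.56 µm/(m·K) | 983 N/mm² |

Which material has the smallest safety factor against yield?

Converting E to GPa, α to ×10⁻⁶/K, σ_y to MPa, then σ and n for each:
  alloy H: E = 28.41, α = 20.3, σ_y = 212.0 → σ = 76.8 MPa, n = 2.76
  alloy V: E = 210.0, α = 11.9, σ_y = 322.0 → σ = 332 MPa, n = 0.970
  alloy G: E = 116.5, α = 8.56, σ_y = 983.0 → σ = 133 MPa, n = 7.41
Smallest n: alloy V with n = 0.970.

alloy V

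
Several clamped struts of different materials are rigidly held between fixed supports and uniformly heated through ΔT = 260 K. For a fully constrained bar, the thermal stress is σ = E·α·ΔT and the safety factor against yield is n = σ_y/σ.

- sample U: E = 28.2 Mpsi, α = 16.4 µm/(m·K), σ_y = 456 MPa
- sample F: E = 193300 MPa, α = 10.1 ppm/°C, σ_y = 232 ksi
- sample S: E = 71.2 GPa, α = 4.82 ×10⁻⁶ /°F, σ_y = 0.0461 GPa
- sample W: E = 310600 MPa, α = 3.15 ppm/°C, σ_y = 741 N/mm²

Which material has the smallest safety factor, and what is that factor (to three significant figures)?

sample S, n = 0.287

Converting E to GPa, α to ×10⁻⁶/K, σ_y to MPa, then σ and n for each:
  sample U: E = 194.4, α = 16.4, σ_y = 456.0 → σ = 829 MPa, n = 0.550
  sample F: E = 193.3, α = 10.1, σ_y = 1600 → σ = 508 MPa, n = 3.15
  sample S: E = 71.20, α = 8.68, σ_y = 46.10 → σ = 161 MPa, n = 0.287
  sample W: E = 310.6, α = 3.15, σ_y = 741.0 → σ = 254 MPa, n = 2.91
Sample S has the lowest safety factor, n = 0.287.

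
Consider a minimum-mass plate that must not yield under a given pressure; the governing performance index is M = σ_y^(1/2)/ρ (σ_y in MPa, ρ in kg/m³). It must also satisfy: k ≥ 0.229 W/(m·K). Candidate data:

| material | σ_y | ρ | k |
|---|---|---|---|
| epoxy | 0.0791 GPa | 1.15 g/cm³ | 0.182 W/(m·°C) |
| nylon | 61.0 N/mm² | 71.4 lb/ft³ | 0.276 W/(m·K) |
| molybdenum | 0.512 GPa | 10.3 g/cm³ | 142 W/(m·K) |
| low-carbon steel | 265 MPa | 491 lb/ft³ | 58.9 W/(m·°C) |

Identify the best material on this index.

Screen on constraints: k ≥ 0.229 W/(m·K). Survivors: nylon, molybdenum, low-carbon steel.
In SI units:
  nylon: σ_y = 61.00 MPa, ρ = 1144 kg/m³
  molybdenum: σ_y = 512.0 MPa, ρ = 10300 kg/m³
  low-carbon steel: σ_y = 265.0 MPa, ρ = 7865 kg/m³
  nylon: M = 6.83×10⁻³
  molybdenum: M = 2.20×10⁻³
  low-carbon steel: M = 2.07×10⁻³
Nylon ranks first.

nylon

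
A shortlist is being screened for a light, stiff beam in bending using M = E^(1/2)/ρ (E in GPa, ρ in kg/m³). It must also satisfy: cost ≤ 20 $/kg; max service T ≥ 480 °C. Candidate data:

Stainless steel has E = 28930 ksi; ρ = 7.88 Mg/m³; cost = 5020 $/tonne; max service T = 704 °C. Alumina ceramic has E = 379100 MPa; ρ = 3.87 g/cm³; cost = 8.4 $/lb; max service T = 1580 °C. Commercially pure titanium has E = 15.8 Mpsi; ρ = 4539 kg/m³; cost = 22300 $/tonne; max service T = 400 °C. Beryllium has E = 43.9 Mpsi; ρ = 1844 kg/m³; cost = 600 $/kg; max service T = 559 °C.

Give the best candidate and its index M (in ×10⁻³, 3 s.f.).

Screen on constraints: cost ≤ 20 $/kg; max service T ≥ 480 °C. Survivors: stainless steel, alumina ceramic.
Convert each candidate to consistent units, then evaluate M:
  stainless steel: E = 199.5 GPa, ρ = 7880 kg/m³
  alumina ceramic: E = 379.1 GPa, ρ = 3870 kg/m³
  alumina ceramic: M = 5.03×10⁻³
  stainless steel: M = 1.79×10⁻³
The maximum is for alumina ceramic.

alumina ceramic, M = 5.03×10⁻³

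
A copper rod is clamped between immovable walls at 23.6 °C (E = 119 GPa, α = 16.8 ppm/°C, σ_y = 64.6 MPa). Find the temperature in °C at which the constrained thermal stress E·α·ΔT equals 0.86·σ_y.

E·α·ΔT = 55.56 MPa ⇒ ΔT = 55.56 / (119.0×10³ × 16.8×10⁻⁶) = 27.79 K.
T = 23.6 + 27.79 = 51.39 °C.

51.4 °C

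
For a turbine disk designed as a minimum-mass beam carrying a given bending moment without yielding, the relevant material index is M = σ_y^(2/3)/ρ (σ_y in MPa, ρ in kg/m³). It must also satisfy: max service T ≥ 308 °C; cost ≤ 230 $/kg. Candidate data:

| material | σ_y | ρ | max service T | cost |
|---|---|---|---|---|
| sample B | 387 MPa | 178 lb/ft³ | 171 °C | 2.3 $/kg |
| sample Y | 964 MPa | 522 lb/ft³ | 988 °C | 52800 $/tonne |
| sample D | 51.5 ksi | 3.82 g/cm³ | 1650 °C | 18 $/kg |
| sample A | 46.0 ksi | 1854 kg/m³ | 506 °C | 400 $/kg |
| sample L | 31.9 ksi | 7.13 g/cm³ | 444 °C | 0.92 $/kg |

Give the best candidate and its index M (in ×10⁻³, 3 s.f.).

Screen on constraints: max service T ≥ 308 °C; cost ≤ 230 $/kg. Survivors: sample Y, sample D, sample L.
In SI units:
  sample Y: σ_y = 964.0 MPa, ρ = 8362 kg/m³
  sample D: σ_y = 355.1 MPa, ρ = 3820 kg/m³
  sample L: σ_y = 219.9 MPa, ρ = 7130 kg/m³
  sample D: M = 13.1×10⁻³
  sample Y: M = 11.7×10⁻³
  sample L: M = 5.11×10⁻³
Sample D ranks first.

sample D, M = 13.1×10⁻³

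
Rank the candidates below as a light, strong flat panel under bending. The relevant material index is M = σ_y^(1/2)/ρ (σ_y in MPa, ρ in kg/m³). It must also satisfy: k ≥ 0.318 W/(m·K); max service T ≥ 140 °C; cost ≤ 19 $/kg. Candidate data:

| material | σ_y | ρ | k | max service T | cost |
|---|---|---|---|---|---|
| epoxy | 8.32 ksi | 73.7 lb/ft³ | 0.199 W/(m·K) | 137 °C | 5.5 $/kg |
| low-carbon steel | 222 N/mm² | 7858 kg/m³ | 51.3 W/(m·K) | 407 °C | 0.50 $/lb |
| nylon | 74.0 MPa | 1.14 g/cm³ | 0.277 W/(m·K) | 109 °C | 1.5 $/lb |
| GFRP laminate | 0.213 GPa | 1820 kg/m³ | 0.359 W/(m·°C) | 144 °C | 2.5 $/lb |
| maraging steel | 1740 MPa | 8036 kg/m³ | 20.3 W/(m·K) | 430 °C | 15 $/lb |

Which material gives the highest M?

Screen on constraints: k ≥ 0.318 W/(m·K); max service T ≥ 140 °C; cost ≤ 19 $/kg. Survivors: low-carbon steel, GFRP laminate.
In SI units:
  low-carbon steel: σ_y = 222.0 MPa, ρ = 7858 kg/m³
  GFRP laminate: σ_y = 213.0 MPa, ρ = 1820 kg/m³
  GFRP laminate: M = 8.02×10⁻³
  low-carbon steel: M = 1.90×10⁻³
The maximum is for GFRP laminate.

GFRP laminate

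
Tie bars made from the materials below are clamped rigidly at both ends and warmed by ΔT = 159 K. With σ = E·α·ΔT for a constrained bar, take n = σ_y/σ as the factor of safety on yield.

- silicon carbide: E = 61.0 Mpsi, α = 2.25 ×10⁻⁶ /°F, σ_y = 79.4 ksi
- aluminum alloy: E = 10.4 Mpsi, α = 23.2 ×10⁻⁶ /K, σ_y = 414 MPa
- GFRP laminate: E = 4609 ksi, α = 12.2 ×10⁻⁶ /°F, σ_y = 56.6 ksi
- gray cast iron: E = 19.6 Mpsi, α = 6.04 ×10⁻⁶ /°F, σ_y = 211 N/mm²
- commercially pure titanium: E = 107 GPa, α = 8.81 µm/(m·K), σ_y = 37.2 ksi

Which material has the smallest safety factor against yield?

gray cast iron

With everything in SI (GPa, ×10⁻⁶/K, MPa):
  silicon carbide: E = 420.6, α = 4.05, σ_y = 547.4 → σ = 271 MPa, n = 2.02
  aluminum alloy: E = 71.71, α = 23.2, σ_y = 414.0 → σ = 265 MPa, n = 1.57
  GFRP laminate: E = 31.78, α = 22.0, σ_y = 390.2 → σ = 111 MPa, n = 3.52
  gray cast iron: E = 135.1, α = 10.9, σ_y = 211.0 → σ = 234 MPa, n = 0.903
  commercially pure titanium: E = 107.0, α = 8.81, σ_y = 256.5 → σ = 150 MPa, n = 1.71
The minimum is gray cast iron at n = 0.903.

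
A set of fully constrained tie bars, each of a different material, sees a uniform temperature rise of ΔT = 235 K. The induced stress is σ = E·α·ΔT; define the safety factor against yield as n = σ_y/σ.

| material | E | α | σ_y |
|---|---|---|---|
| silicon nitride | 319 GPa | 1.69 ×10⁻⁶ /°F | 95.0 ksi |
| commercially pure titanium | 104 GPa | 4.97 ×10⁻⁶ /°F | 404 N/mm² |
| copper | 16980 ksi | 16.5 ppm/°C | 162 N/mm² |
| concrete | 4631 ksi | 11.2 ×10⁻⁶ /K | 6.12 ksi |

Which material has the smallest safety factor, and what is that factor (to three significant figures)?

copper, n = 0.357

Per material, after unit conversion:
  silicon nitride: E = 319.0, α = 3.04, σ_y = 655.0 → σ = 228 MPa, n = 2.87
  commercially pure titanium: E = 104.0, α = 8.95, σ_y = 404.0 → σ = 219 MPa, n = 1.85
  copper: E = 117.1, α = 16.5, σ_y = 162.0 → σ = 454 MPa, n = 0.357
  concrete: E = 31.93, α = 11.2, σ_y = 42.20 → σ = 84.0 MPa, n = 0.502
The minimum is copper at n = 0.357.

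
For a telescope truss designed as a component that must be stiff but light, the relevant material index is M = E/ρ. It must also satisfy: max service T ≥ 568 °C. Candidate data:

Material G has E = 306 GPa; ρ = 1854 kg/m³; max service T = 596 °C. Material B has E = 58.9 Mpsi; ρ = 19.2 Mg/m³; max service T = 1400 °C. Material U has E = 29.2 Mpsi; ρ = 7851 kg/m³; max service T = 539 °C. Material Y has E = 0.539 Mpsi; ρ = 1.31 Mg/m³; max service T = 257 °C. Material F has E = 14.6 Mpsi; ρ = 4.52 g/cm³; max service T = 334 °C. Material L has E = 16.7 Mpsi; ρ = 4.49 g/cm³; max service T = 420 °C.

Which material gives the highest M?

material G

Screen on constraints: max service T ≥ 568 °C. Survivors: material G, material B.
In SI units:
  material G: E = 306.0 GPa, ρ = 1854 kg/m³
  material B: E = 406.1 GPa, ρ = 19200 kg/m³
  material G: M = 165 MN·m/kg
  material B: M = 21.2 MN·m/kg
The maximum is for material G.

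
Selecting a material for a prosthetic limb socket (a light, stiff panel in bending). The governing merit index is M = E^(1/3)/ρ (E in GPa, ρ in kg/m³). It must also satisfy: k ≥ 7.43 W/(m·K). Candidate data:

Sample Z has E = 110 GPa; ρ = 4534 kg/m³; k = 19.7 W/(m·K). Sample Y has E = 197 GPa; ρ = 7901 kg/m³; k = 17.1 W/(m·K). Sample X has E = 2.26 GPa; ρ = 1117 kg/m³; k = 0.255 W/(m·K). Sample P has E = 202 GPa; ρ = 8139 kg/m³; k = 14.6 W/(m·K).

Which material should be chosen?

Screen on constraints: k ≥ 7.43 W/(m·K). Survivors: sample Z, sample Y, sample P.
Evaluate M for each candidate:
  sample Z: M = 1.06×10⁻³
  sample Y: M = 0.736×10⁻³
  sample P: M = 0.721×10⁻³
Highest index: sample Z.

sample Z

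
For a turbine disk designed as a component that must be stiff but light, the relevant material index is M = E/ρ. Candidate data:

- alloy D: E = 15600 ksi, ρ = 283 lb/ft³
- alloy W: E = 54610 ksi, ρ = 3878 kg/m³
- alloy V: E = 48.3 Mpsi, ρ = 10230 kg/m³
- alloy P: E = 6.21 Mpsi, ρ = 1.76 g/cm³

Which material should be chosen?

Convert each candidate to consistent units, then evaluate M:
  alloy D: E = 107.6 GPa, ρ = 4533 kg/m³
  alloy W: E = 376.5 GPa, ρ = 3878 kg/m³
  alloy V: E = 333.0 GPa, ρ = 10230 kg/m³
  alloy P: E = 42.82 GPa, ρ = 1760 kg/m³
  alloy W: M = 97.1 MN·m/kg
  alloy V: M = 32.6 MN·m/kg
  alloy P: M = 24.3 MN·m/kg
  alloy D: M = 23.7 MN·m/kg
Alloy W ranks first.

alloy W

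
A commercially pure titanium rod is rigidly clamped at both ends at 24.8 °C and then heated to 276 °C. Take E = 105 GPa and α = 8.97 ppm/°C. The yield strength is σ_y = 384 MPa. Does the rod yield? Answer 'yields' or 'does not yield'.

does not yield

ΔT = 251.2 K. Constrained thermal stress σ = E·α·ΔT = 105.0×10³ MPa × 8.97×10⁻⁶ × 251.2 = 237 MPa (compressive).
Compare to σ_y = 384 MPa: σ < σ_y, so it does not yield.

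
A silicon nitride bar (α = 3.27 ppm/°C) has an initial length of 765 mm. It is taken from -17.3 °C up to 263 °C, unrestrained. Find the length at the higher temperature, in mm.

ΔT = 263 − (-17.3) = 280.3 K.
ΔL = α·L₀·ΔT = 3.27×10⁻⁶ × 765 mm × 280.3 K = 0.701 mm.
L = L₀ + ΔL = 765 + 0.701 = 765.70 mm.

765.70 mm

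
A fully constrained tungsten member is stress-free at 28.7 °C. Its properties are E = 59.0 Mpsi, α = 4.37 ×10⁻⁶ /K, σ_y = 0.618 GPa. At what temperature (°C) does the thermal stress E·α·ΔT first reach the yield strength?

E = 59.0 Mpsi = 406.8 GPa.
σ_y = 0.618 GPa = 618.0 MPa.
E·α·ΔT = 618.0 MPa ⇒ ΔT = 618.0 / (406.8×10³ × 4.37×10⁻⁶) = 347.6 K.
T = 28.7 + 347.6 = 376.3 °C.

376 °C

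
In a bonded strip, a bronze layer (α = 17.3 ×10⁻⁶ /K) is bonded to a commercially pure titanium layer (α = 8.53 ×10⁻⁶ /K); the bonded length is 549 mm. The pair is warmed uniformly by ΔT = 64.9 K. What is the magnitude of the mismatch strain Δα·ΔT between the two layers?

Δα = |17.3 − 8.53|×10⁻⁶/K = 8.77×10⁻⁶/K.
Mismatch strain = Δα·ΔT = 8.77×10⁻⁶ × 64.9 = 5.69×10⁻⁴.

5.69×10⁻⁴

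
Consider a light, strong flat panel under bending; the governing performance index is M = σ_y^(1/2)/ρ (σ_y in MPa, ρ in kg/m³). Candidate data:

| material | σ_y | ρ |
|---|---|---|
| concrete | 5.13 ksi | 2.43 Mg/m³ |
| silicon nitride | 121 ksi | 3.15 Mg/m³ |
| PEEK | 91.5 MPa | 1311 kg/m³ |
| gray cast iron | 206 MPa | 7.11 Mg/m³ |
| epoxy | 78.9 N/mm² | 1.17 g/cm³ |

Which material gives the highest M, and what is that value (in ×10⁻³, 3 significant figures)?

Convert each candidate to consistent units, then evaluate M:
  concrete: σ_y = 35.37 MPa, ρ = 2430 kg/m³
  silicon nitride: σ_y = 834.3 MPa, ρ = 3150 kg/m³
  PEEK: σ_y = 91.50 MPa, ρ = 1311 kg/m³
  gray cast iron: σ_y = 206.0 MPa, ρ = 7110 kg/m³
  epoxy: σ_y = 78.90 MPa, ρ = 1170 kg/m³
  silicon nitride: M = 9.17×10⁻³
  epoxy: M = 7.59×10⁻³
  PEEK: M = 7.30×10⁻³
  concrete: M = 2.45×10⁻³
  gray cast iron: M = 2.02×10⁻³
Silicon nitride ranks first.

silicon nitride, M = 9.17×10⁻³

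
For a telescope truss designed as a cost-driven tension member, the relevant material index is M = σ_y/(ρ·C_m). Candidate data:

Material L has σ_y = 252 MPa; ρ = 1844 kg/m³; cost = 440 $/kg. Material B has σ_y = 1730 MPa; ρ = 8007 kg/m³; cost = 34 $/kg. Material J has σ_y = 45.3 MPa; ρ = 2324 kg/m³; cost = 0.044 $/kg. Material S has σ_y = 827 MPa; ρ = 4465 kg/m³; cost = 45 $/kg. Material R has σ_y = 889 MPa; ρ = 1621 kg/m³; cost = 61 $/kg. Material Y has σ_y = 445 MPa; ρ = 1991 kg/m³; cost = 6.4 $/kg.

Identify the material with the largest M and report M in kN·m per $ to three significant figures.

Per-candidate index values:
  material J: M = 443 kN·m per $
  material Y: M = 34.9 kN·m per $
  material R: M = 8.99 kN·m per $
  material B: M = 6.35 kN·m per $
  material S: M = 4.12 kN·m per $
  material L: M = 0.311 kN·m per $
Material J ranks first.

material J, M = 443 kN·m per $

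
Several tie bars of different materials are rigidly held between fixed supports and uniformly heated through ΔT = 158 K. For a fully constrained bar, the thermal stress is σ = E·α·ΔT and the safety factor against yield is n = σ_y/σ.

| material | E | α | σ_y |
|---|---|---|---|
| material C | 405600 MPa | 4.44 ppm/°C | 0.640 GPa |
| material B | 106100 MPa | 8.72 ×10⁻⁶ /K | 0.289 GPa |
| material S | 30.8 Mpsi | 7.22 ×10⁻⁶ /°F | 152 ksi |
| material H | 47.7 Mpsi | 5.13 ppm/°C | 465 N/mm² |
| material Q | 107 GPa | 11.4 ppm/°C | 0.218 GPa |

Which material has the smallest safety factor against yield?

In consistent units (E in GPa, α in ×10⁻⁶/K, σ_y in MPa):
  material C: E = 405.6, α = 4.44, σ_y = 640.0 → σ = 285 MPa, n = 2.25
  material B: E = 106.1, α = 8.72, σ_y = 289.0 → σ = 146 MPa, n = 1.98
  material S: E = 212.4, α = 13.0, σ_y = 1048 → σ = 436 MPa, n = 2.40
  material H: E = 328.9, α = 5.13, σ_y = 465.0 → σ = 267 MPa, n = 1.74
  material Q: E = 107.0, α = 11.4, σ_y = 218.0 → σ = 193 MPa, n = 1.13
Material Q has the lowest safety factor, n = 1.13.

material Q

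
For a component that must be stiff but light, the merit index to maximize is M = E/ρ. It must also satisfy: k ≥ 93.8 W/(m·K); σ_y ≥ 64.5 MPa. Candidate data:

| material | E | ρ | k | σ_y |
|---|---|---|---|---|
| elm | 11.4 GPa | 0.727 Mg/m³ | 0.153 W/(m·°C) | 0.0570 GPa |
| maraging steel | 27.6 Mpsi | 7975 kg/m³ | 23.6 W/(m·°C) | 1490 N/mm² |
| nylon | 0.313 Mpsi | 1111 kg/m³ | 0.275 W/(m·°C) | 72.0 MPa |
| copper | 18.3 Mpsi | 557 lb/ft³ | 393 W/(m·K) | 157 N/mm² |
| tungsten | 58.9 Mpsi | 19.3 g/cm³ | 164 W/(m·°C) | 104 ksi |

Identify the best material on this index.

tungsten

Screen on constraints: k ≥ 93.8 W/(m·K); σ_y ≥ 64.5 MPa. Survivors: copper, tungsten.
In SI units:
  copper: E = 126.2 GPa, ρ = 8922 kg/m³
  tungsten: E = 406.1 GPa, ρ = 19300 kg/m³
  tungsten: M = 21.0 MN·m/kg
  copper: M = 14.1 MN·m/kg
Highest index: tungsten.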